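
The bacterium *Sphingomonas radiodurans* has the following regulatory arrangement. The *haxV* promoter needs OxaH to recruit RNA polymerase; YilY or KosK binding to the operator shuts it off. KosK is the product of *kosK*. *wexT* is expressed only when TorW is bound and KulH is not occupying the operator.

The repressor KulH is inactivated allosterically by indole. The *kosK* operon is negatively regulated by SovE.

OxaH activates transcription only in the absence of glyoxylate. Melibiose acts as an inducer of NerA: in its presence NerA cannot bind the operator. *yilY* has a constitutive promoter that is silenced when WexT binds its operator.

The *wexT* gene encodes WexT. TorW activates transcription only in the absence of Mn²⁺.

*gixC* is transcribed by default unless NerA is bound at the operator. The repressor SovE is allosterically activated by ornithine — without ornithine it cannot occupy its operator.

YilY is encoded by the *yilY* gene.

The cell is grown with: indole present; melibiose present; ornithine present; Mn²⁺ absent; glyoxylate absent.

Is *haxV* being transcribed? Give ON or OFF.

Indole is present, so KulH is inactive.
Mn²⁺ is absent, so TorW is active.
No repressor is bound and TorW is active, so *wexT* is transcribed.
So WexT is produced and active.
With repressor WexT bound, *yilY* is not transcribed.
So YilY is not produced.
Ornithine is present, so SovE is active.
With repressor SovE bound, *kosK* is not transcribed.
So KosK is not produced.
Glyoxylate is absent, so OxaH is active.
No repressor is bound and OxaH is active, so *haxV* is transcribed.

ON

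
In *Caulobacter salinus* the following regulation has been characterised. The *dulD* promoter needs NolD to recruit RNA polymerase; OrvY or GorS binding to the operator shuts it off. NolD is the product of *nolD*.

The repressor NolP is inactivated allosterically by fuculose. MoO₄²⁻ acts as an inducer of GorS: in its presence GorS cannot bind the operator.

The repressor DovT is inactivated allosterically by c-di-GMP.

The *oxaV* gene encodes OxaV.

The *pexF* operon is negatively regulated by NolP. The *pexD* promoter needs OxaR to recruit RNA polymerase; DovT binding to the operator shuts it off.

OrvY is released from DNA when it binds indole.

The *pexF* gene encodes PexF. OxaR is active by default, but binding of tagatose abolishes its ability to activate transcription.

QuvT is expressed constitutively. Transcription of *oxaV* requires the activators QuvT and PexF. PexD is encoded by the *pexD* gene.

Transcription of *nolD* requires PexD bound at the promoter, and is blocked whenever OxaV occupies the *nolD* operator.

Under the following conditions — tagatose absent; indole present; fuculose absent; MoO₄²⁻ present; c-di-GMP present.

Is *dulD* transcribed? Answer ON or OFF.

ON

Indole is present, so OrvY is inactive.
Tagatose is absent, so OxaR is active.
c-di-GMP is present, so DovT is inactive.
No repressor is bound and OxaR is active, so *pexD* is transcribed.
So PexD is produced and active.
QuvT is produced constitutively and is active.
Fuculose is absent, so NolP is active.
With repressor NolP bound, *pexF* is not transcribed.
So PexF is not produced.
Required activator PexF is absent, so *oxaV* is not transcribed.
So OxaV is not produced.
No repressor is bound and PexD is active, so *nolD* is transcribed.
So NolD is produced and active.
MoO₄²⁻ is present, so GorS is inactive.
No repressor is bound and NolD is active, so *dulD* is transcribed.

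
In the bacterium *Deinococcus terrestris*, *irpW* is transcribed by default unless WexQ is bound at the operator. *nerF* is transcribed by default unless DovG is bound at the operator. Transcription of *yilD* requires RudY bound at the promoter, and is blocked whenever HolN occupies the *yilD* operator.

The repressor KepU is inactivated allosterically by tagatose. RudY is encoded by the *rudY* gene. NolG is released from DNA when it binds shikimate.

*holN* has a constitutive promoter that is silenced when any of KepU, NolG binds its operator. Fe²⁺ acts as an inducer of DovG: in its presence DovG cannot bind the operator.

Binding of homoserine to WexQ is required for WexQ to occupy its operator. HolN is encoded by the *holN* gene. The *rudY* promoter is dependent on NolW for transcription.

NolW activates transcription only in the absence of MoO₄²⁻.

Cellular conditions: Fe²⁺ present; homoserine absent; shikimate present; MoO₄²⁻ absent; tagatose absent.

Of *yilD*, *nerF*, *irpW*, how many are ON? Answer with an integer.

3

MoO₄²⁻ is absent, so NolW is active.
No repressor is bound and NolW is active, so *rudY* is transcribed.
So RudY is produced and active.
Tagatose is absent, so KepU is active.
Shikimate is present, so NolG is inactive.
With repressor KepU bound, *holN* is not transcribed.
So HolN is not produced.
No repressor is bound and RudY is active, so *yilD* is transcribed.
→ *yilD* is ON.
Fe²⁺ is present, so DovG is inactive.
With no repressor bound, *nerF* is transcribed.
→ *nerF* is ON.
Homoserine is absent, so WexQ is inactive.
With no repressor bound, *irpW* is transcribed.
→ *irpW* is ON.
3 of the 3 genes are transcribed.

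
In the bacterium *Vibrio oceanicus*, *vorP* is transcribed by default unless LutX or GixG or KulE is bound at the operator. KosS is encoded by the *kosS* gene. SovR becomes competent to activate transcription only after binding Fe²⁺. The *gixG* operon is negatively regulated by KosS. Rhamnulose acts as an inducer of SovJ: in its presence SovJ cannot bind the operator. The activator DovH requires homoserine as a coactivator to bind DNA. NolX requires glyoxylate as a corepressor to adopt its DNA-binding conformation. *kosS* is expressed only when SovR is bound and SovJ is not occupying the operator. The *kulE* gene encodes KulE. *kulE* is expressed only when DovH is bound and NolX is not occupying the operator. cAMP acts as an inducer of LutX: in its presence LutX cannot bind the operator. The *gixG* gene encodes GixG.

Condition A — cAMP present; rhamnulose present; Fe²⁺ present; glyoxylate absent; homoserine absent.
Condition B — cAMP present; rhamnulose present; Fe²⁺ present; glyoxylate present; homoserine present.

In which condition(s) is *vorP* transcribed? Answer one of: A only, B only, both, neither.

Condition A:
cAMP is present, so LutX is inactive.
Rhamnulose is present, so SovJ is inactive.
Fe²⁺ is present, so SovR is active.
No repressor is bound and SovR is active, so *kosS* is transcribed.
So KosS is produced and active.
With repressor KosS bound, *gixG* is not transcribed.
So GixG is not produced.
Glyoxylate is absent, so NolX is inactive.
Homoserine is absent, so DovH is inactive.
Required activator DovH is absent, so *kulE* is not transcribed.
So KulE is not produced.
With no repressor bound, *vorP* is transcribed.
→ *vorP* is ON in A.
Condition B:
cAMP is present, so LutX is inactive.
Rhamnulose is present, so SovJ is inactive.
Fe²⁺ is present, so SovR is active.
No repressor is bound and SovR is active, so *kosS* is transcribed.
So KosS is produced and active.
With repressor KosS bound, *gixG* is not transcribed.
So GixG is not produced.
Glyoxylate is present, so NolX is active.
Homoserine is present, so DovH is active.
With repressor NolX bound, *kulE* is not transcribed.
So KulE is not produced.
With no repressor bound, *vorP* is transcribed.
→ *vorP* is ON in B.

both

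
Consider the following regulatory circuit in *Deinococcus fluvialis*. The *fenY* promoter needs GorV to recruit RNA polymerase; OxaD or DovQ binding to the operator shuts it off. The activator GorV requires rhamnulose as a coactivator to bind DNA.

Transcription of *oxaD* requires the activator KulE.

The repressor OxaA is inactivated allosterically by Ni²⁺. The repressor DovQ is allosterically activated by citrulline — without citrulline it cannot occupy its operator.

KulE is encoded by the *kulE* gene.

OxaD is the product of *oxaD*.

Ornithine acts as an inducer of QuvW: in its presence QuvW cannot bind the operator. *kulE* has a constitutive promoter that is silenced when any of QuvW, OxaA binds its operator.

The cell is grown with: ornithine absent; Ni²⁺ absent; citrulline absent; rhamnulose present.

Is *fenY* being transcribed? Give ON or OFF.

Rhamnulose is present, so GorV is active.
Ornithine is absent, so QuvW is active.
Ni²⁺ is absent, so OxaA is active.
With repressor QuvW bound, *kulE* is not transcribed.
So KulE is not produced.
Required activator KulE is absent, so *oxaD* is not transcribed.
So OxaD is not produced.
Citrulline is absent, so DovQ is inactive.
No repressor is bound and GorV is active, so *fenY* is transcribed.

ON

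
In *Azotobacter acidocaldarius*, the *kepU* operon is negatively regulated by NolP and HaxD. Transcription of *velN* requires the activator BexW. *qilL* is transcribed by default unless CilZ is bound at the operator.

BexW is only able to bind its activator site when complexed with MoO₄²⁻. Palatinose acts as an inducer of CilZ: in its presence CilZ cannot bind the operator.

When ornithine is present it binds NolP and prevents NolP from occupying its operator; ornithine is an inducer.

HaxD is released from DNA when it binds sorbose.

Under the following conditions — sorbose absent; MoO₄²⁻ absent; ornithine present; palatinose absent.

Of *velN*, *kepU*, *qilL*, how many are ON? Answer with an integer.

0

MoO₄²⁻ is absent, so BexW is inactive.
Required activator BexW is absent, so *velN* is not transcribed.
→ *velN* is OFF.
Ornithine is present, so NolP is inactive.
Sorbose is absent, so HaxD is active.
With repressor HaxD bound, *kepU* is not transcribed.
→ *kepU* is OFF.
Palatinose is absent, so CilZ is active.
With repressor CilZ bound, *qilL* is not transcribed.
→ *qilL* is OFF.
0 of the 3 genes are transcribed.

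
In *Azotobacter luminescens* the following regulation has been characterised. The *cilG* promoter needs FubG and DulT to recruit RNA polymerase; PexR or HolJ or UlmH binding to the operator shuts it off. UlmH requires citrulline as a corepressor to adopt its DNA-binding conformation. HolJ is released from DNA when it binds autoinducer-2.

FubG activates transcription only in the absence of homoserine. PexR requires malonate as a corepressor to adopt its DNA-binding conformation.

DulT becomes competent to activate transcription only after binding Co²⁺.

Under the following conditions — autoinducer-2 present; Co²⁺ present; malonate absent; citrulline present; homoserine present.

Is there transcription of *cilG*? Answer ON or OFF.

OFF

Malonate is absent, so PexR is inactive.
Homoserine is present, so FubG is inactive.
Autoinducer-2 is present, so HolJ is inactive.
Co²⁺ is present, so DulT is active.
Citrulline is present, so UlmH is active.
With repressor UlmH bound, *cilG* is not transcribed.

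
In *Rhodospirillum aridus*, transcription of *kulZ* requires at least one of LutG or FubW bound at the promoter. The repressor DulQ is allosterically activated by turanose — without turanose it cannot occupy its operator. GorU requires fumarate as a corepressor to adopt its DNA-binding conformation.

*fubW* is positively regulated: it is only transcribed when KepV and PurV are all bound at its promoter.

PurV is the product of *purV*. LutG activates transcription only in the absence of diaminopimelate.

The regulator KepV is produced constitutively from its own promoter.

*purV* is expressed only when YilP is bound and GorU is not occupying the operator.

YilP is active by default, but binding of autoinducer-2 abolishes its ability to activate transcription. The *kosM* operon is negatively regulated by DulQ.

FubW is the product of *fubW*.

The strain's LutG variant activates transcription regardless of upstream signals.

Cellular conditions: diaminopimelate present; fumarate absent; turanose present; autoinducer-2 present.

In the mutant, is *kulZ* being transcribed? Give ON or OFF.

LutG is constitutively active in this strain.
KepV is produced constitutively and is active.
Autoinducer-2 is present, so YilP is inactive.
Fumarate is absent, so GorU is inactive.
Required activator YilP is absent, so *purV* is not transcribed.
So PurV is not produced.
Required activator PurV is absent, so *fubW* is not transcribed.
So FubW is not produced.
Activator LutG is present, so *kulZ* is transcribed.

ON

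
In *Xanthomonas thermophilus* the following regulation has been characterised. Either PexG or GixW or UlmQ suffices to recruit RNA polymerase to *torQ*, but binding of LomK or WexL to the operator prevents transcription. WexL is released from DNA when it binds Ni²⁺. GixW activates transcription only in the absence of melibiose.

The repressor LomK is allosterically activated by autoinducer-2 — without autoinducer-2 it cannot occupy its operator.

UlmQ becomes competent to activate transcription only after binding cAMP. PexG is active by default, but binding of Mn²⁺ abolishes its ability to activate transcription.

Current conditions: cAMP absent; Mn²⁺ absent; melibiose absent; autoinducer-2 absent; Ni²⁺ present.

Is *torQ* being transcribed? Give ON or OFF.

ON

Mn²⁺ is absent, so PexG is active.
Autoinducer-2 is absent, so LomK is inactive.
Melibiose is absent, so GixW is active.
cAMP is absent, so UlmQ is inactive.
Ni²⁺ is present, so WexL is inactive.
Activator PexG is present, so *torQ* is transcribed.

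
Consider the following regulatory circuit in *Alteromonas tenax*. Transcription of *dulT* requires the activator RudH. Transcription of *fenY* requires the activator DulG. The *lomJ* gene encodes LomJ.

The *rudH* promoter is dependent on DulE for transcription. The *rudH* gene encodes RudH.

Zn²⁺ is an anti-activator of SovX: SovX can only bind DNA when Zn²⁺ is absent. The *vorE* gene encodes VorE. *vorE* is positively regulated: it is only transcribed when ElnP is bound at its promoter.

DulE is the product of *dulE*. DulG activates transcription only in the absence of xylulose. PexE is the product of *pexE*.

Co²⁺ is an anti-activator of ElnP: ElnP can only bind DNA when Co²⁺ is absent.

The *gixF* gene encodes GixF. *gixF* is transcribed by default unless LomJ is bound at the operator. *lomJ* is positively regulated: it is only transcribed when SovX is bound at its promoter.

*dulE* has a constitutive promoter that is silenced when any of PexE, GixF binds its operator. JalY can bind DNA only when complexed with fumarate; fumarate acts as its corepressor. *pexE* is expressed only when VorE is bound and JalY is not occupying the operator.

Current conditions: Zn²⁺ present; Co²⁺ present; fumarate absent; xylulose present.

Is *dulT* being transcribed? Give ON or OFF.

OFF

Co²⁺ is present, so ElnP is inactive.
Required activator ElnP is absent, so *vorE* is not transcribed.
So VorE is not produced.
Fumarate is absent, so JalY is inactive.
Required activator VorE is absent, so *pexE* is not transcribed.
So PexE is not produced.
Zn²⁺ is present, so SovX is inactive.
Required activator SovX is absent, so *lomJ* is not transcribed.
So LomJ is not produced.
With no repressor bound, *gixF* is transcribed.
So GixF is produced and active.
With repressor GixF bound, *dulE* is not transcribed.
So DulE is not produced.
Required activator DulE is absent, so *rudH* is not transcribed.
So RudH is not produced.
Required activator RudH is absent, so *dulT* is not transcribed.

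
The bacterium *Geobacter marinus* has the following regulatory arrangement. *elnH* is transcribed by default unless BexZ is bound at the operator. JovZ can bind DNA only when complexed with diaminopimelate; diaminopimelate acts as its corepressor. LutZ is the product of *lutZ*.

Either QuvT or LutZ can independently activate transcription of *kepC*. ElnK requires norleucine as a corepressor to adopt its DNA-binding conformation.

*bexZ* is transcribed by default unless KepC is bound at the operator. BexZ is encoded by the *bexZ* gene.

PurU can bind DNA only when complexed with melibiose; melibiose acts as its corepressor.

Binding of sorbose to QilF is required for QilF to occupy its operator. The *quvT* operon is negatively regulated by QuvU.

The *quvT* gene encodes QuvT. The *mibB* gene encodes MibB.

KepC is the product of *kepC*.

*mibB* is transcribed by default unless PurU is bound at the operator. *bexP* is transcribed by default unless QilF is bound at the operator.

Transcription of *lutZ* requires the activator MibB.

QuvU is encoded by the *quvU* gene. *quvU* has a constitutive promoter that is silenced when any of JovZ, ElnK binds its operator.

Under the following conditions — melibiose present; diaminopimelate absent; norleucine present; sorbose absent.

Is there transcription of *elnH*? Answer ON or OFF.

ON

Diaminopimelate is absent, so JovZ is inactive.
Norleucine is present, so ElnK is active.
With repressor ElnK bound, *quvU* is not transcribed.
So QuvU is not produced.
With no repressor bound, *quvT* is transcribed.
So QuvT is produced and active.
Melibiose is present, so PurU is active.
With repressor PurU bound, *mibB* is not transcribed.
So MibB is not produced.
Required activator MibB is absent, so *lutZ* is not transcribed.
So LutZ is not produced.
Activator QuvT is present, so *kepC* is transcribed.
So KepC is produced and active.
With repressor KepC bound, *bexZ* is not transcribed.
So BexZ is not produced.
With no repressor bound, *elnH* is transcribed.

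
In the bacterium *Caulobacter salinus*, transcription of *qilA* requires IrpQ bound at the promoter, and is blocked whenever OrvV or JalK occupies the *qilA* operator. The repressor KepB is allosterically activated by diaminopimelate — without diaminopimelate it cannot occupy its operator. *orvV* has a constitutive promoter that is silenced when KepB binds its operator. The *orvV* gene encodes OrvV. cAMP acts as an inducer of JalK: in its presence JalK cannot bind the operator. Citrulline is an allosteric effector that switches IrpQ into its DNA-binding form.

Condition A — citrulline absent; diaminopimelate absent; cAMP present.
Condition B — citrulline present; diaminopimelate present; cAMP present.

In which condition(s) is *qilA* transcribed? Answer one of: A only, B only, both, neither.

B only

Condition A:
Citrulline is absent, so IrpQ is inactive.
Diaminopimelate is absent, so KepB is inactive.
With no repressor bound, *orvV* is transcribed.
So OrvV is produced and active.
cAMP is present, so JalK is inactive.
With repressor OrvV bound, *qilA* is not transcribed.
→ *qilA* is OFF in A.
Condition B:
Citrulline is present, so IrpQ is active.
Diaminopimelate is present, so KepB is active.
With repressor KepB bound, *orvV* is not transcribed.
So OrvV is not produced.
cAMP is present, so JalK is inactive.
No repressor is bound and IrpQ is active, so *qilA* is transcribed.
→ *qilA* is ON in B.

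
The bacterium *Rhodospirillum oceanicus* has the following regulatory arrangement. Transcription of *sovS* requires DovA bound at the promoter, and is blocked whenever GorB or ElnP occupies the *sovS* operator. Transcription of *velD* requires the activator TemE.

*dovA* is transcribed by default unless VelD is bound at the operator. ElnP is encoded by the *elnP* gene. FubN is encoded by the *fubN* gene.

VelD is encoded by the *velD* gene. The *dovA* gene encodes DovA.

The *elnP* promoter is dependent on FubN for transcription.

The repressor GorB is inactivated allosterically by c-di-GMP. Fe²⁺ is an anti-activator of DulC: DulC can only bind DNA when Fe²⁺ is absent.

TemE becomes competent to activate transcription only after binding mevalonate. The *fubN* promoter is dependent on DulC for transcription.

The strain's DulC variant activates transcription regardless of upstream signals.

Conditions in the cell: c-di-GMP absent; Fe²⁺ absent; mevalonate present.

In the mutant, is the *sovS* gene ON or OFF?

Mevalonate is present, so TemE is active.
No repressor is bound and TemE is active, so *velD* is transcribed.
So VelD is produced and active.
With repressor VelD bound, *dovA* is not transcribed.
So DovA is not produced.
c-di-GMP is absent, so GorB is active.
DulC is constitutively active in this strain.
No repressor is bound and DulC is active, so *fubN* is transcribed.
So FubN is produced and active.
No repressor is bound and FubN is active, so *elnP* is transcribed.
So ElnP is produced and active.
With repressor GorB bound, *sovS* is not transcribed.

OFF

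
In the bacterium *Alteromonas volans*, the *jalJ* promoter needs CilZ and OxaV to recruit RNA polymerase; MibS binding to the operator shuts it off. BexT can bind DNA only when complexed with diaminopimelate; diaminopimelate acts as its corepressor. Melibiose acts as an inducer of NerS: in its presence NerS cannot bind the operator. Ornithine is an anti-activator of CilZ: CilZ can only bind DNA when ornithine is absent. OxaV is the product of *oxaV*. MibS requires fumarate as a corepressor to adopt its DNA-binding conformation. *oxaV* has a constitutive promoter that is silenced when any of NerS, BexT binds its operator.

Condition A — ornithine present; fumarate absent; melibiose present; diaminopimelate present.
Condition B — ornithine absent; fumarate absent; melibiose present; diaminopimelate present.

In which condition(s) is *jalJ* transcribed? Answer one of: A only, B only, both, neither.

neither

Condition A:
Ornithine is present, so CilZ is inactive.
Fumarate is absent, so MibS is inactive.
Melibiose is present, so NerS is inactive.
Diaminopimelate is present, so BexT is active.
With repressor BexT bound, *oxaV* is not transcribed.
So OxaV is not produced.
Required activator CilZ is absent, so *jalJ* is not transcribed.
→ *jalJ* is OFF in A.
Condition B:
Ornithine is absent, so CilZ is active.
Fumarate is absent, so MibS is inactive.
Melibiose is present, so NerS is inactive.
Diaminopimelate is present, so BexT is active.
With repressor BexT bound, *oxaV* is not transcribed.
So OxaV is not produced.
Required activator OxaV is absent, so *jalJ* is not transcribed.
→ *jalJ* is OFF in B.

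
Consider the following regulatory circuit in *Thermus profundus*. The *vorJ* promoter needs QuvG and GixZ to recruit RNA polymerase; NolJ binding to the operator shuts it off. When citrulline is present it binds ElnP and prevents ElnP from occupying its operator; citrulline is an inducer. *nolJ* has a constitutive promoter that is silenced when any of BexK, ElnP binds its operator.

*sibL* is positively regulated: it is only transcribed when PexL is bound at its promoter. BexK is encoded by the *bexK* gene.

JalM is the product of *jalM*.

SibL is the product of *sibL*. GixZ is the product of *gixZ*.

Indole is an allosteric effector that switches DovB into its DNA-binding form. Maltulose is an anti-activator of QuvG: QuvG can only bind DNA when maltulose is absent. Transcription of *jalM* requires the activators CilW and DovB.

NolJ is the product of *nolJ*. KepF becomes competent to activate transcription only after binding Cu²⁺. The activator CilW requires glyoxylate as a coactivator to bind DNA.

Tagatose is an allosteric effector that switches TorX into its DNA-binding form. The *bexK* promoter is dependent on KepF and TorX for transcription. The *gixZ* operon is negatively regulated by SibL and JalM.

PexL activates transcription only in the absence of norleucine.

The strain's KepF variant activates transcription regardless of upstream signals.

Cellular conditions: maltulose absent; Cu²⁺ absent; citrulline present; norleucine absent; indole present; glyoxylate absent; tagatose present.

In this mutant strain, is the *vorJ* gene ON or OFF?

OFF

Maltulose is absent, so QuvG is active.
Norleucine is absent, so PexL is active.
No repressor is bound and PexL is active, so *sibL* is transcribed.
So SibL is produced and active.
Glyoxylate is absent, so CilW is inactive.
Indole is present, so DovB is active.
Required activator CilW is absent, so *jalM* is not transcribed.
So JalM is not produced.
With repressor SibL bound, *gixZ* is not transcribed.
So GixZ is not produced.
KepF is constitutively active in this strain.
Tagatose is present, so TorX is active.
No repressor is bound and KepF and TorX are active, so *bexK* is transcribed.
So BexK is produced and active.
Citrulline is present, so ElnP is inactive.
With repressor BexK bound, *nolJ* is not transcribed.
So NolJ is not produced.
Required activator GixZ is absent, so *vorJ* is not transcribed.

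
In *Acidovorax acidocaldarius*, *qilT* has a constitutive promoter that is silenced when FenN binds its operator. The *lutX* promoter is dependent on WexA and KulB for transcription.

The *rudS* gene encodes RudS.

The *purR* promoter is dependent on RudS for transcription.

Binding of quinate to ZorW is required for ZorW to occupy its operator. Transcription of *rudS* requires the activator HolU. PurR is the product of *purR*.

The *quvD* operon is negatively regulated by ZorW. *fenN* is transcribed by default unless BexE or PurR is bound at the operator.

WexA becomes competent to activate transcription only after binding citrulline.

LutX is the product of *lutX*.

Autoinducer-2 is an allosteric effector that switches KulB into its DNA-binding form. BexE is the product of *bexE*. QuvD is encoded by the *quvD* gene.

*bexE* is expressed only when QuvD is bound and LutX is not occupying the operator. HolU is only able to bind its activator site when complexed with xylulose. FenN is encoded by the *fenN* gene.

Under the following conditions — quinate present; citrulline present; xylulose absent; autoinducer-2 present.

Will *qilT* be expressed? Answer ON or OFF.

Citrulline is present, so WexA is active.
Autoinducer-2 is present, so KulB is active.
No repressor is bound and WexA and KulB are active, so *lutX* is transcribed.
So LutX is produced and active.
Quinate is present, so ZorW is active.
With repressor ZorW bound, *quvD* is not transcribed.
So QuvD is not produced.
With repressor LutX bound, *bexE* is not transcribed.
So BexE is not produced.
Xylulose is absent, so HolU is inactive.
Required activator HolU is absent, so *rudS* is not transcribed.
So RudS is not produced.
Required activator RudS is absent, so *purR* is not transcribed.
So PurR is not produced.
With no repressor bound, *fenN* is transcribed.
So FenN is produced and active.
With repressor FenN bound, *qilT* is not transcribed.

OFF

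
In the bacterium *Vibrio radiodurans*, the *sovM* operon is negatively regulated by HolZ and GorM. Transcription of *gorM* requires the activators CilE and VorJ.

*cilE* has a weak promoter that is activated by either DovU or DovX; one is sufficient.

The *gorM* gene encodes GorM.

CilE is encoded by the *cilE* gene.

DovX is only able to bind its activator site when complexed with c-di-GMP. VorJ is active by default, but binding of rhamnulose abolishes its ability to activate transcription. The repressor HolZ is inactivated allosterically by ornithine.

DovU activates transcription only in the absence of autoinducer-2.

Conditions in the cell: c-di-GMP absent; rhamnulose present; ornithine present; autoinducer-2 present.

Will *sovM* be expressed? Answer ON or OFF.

ON

Ornithine is present, so HolZ is inactive.
Autoinducer-2 is present, so DovU is inactive.
c-di-GMP is absent, so DovX is inactive.
No activator is available at the *cilE* promoter, so *cilE* is not transcribed.
So CilE is not produced.
Rhamnulose is present, so VorJ is inactive.
Required activator CilE is absent, so *gorM* is not transcribed.
So GorM is not produced.
With no repressor bound, *sovM* is transcribed.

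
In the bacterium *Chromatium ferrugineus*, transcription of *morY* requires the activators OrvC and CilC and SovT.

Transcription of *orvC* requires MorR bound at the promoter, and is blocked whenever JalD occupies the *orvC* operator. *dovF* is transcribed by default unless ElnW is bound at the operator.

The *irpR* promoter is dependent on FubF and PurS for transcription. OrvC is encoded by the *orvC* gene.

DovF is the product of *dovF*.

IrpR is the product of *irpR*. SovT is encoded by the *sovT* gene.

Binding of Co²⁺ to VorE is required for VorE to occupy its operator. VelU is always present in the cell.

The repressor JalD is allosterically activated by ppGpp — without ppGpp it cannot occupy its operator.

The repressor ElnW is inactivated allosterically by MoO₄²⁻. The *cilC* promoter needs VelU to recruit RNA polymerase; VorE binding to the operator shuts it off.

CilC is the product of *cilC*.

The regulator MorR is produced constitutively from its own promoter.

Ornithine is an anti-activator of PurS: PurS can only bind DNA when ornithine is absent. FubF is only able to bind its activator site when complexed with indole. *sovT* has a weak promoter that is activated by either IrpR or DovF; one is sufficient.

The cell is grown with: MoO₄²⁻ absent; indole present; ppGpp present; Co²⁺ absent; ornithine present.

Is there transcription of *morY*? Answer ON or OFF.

OFF

ppGpp is present, so JalD is active.
MorR is produced constitutively and is active.
With repressor JalD bound, *orvC* is not transcribed.
So OrvC is not produced.
VelU is produced constitutively and is active.
Co²⁺ is absent, so VorE is inactive.
No repressor is bound and VelU is active, so *cilC* is transcribed.
So CilC is produced and active.
Indole is present, so FubF is active.
Ornithine is present, so PurS is inactive.
Required activator PurS is absent, so *irpR* is not transcribed.
So IrpR is not produced.
MoO₄²⁻ is absent, so ElnW is active.
With repressor ElnW bound, *dovF* is not transcribed.
So DovF is not produced.
No activator is available at the *sovT* promoter, so *sovT* is not transcribed.
So SovT is not produced.
Required activator OrvC is absent, so *morY* is not transcribed.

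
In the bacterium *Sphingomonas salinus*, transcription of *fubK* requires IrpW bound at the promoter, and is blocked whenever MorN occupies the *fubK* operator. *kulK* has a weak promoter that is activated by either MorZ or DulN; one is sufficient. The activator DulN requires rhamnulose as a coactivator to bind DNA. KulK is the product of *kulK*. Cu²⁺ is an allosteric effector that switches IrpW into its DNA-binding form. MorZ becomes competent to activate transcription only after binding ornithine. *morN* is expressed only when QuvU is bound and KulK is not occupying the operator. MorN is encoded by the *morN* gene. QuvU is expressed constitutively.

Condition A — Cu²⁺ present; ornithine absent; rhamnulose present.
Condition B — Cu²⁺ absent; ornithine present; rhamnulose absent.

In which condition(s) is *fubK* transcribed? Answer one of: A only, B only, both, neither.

A only

Condition A:
Cu²⁺ is present, so IrpW is active.
QuvU is produced constitutively and is active.
Ornithine is absent, so MorZ is inactive.
Rhamnulose is present, so DulN is active.
Activator DulN is present, so *kulK* is transcribed.
So KulK is produced and active.
With repressor KulK bound, *morN* is not transcribed.
So MorN is not produced.
No repressor is bound and IrpW is active, so *fubK* is transcribed.
→ *fubK* is ON in A.
Condition B:
Cu²⁺ is absent, so IrpW is inactive.
QuvU is produced constitutively and is active.
Ornithine is present, so MorZ is active.
Rhamnulose is absent, so DulN is inactive.
Activator MorZ is present, so *kulK* is transcribed.
So KulK is produced and active.
With repressor KulK bound, *morN* is not transcribed.
So MorN is not produced.
Required activator IrpW is absent, so *fubK* is not transcribed.
→ *fubK* is OFF in B.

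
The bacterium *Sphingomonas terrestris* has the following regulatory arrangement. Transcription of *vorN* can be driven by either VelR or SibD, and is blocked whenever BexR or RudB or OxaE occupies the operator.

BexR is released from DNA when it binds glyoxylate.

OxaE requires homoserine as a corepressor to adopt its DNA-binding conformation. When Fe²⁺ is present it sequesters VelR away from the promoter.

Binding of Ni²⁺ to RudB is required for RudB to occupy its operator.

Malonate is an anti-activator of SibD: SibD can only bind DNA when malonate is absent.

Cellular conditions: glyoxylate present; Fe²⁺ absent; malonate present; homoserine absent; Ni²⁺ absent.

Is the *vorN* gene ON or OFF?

ON

Fe²⁺ is absent, so VelR is active.
Glyoxylate is present, so BexR is inactive.
Ni²⁺ is absent, so RudB is inactive.
Malonate is present, so SibD is inactive.
Homoserine is absent, so OxaE is inactive.
Activator VelR is present, so *vorN* is transcribed.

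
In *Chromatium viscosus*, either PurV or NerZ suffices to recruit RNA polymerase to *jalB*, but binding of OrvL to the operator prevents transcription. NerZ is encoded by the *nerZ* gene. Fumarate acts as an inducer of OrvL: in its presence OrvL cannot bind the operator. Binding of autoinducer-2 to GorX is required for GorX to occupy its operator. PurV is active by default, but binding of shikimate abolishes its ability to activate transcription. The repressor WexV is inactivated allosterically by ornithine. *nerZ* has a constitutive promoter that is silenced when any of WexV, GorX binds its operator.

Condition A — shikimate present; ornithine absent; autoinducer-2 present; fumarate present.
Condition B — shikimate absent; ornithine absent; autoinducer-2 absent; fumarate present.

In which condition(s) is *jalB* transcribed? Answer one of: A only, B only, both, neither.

B only

Condition A:
Shikimate is present, so PurV is inactive.
Ornithine is absent, so WexV is active.
Autoinducer-2 is present, so GorX is active.
With repressor WexV bound, *nerZ* is not transcribed.
So NerZ is not produced.
Fumarate is present, so OrvL is inactive.
No activator is available at the *jalB* promoter, so *jalB* is not transcribed.
→ *jalB* is OFF in A.
Condition B:
Shikimate is absent, so PurV is active.
Ornithine is absent, so WexV is active.
Autoinducer-2 is absent, so GorX is inactive.
With repressor WexV bound, *nerZ* is not transcribed.
So NerZ is not produced.
Fumarate is present, so OrvL is inactive.
Activator PurV is present, so *jalB* is transcribed.
→ *jalB* is ON in B.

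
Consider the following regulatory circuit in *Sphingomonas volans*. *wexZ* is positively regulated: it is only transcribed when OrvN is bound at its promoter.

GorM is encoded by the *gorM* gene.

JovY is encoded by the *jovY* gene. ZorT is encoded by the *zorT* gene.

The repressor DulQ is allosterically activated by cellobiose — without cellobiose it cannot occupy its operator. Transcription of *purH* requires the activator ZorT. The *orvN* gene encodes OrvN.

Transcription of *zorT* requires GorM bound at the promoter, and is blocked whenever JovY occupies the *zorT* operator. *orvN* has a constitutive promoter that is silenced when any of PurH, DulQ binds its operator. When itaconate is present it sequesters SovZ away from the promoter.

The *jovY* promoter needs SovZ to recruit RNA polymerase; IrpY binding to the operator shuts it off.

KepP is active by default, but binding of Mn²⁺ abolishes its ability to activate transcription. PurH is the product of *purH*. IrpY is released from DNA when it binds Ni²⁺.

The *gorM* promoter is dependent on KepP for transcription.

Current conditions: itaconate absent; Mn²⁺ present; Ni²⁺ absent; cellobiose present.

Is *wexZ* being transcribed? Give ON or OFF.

Ni²⁺ is absent, so IrpY is active.
Itaconate is absent, so SovZ is active.
With repressor IrpY bound, *jovY* is not transcribed.
So JovY is not produced.
Mn²⁺ is present, so KepP is inactive.
Required activator KepP is absent, so *gorM* is not transcribed.
So GorM is not produced.
Required activator GorM is absent, so *zorT* is not transcribed.
So ZorT is not produced.
Required activator ZorT is absent, so *purH* is not transcribed.
So PurH is not produced.
Cellobiose is present, so DulQ is active.
With repressor DulQ bound, *orvN* is not transcribed.
So OrvN is not produced.
Required activator OrvN is absent, so *wexZ* is not transcribed.

OFF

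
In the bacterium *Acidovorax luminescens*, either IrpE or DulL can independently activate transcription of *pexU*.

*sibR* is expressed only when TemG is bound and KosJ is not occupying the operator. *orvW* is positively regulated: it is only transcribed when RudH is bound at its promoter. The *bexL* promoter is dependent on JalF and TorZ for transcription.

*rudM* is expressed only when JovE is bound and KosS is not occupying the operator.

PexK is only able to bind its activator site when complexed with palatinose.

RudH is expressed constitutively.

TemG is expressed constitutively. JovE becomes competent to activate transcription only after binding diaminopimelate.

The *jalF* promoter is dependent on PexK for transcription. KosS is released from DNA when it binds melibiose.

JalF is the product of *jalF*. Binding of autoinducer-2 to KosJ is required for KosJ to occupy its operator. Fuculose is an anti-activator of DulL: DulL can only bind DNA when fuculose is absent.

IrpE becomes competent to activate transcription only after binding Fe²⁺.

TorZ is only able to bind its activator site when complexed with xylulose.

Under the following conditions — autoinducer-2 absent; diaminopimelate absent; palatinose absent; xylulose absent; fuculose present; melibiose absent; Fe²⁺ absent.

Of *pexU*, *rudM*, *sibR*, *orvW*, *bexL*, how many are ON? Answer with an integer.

2

Fe²⁺ is absent, so IrpE is inactive.
Fuculose is present, so DulL is inactive.
No activator is available at the *pexU* promoter, so *pexU* is not transcribed.
→ *pexU* is OFF.
Melibiose is absent, so KosS is active.
Diaminopimelate is absent, so JovE is inactive.
With repressor KosS bound, *rudM* is not transcribed.
→ *rudM* is OFF.
TemG is produced constitutively and is active.
Autoinducer-2 is absent, so KosJ is inactive.
No repressor is bound and TemG is active, so *sibR* is transcribed.
→ *sibR* is ON.
RudH is produced constitutively and is active.
No repressor is bound and RudH is active, so *orvW* is transcribed.
→ *orvW* is ON.
Palatinose is absent, so PexK is inactive.
Required activator PexK is absent, so *jalF* is not transcribed.
So JalF is not produced.
Xylulose is absent, so TorZ is inactive.
Required activator JalF is absent, so *bexL* is not transcribed.
→ *bexL* is OFF.
2 of the 5 genes are transcribed.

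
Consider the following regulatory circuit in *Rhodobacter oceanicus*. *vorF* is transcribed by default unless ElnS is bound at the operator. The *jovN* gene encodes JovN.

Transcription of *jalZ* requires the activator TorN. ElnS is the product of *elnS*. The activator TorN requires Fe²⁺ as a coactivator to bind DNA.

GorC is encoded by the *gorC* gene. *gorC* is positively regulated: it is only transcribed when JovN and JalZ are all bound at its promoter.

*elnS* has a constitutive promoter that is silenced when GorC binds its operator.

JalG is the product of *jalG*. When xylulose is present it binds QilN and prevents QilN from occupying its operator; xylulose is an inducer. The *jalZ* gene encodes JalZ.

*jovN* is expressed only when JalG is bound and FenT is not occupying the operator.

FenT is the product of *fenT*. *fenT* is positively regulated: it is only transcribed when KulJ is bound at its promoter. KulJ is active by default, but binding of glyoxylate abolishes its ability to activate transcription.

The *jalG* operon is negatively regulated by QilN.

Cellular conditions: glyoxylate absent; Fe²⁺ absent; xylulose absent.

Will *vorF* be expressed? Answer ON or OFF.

Glyoxylate is absent, so KulJ is active.
No repressor is bound and KulJ is active, so *fenT* is transcribed.
So FenT is produced and active.
Xylulose is absent, so QilN is active.
With repressor QilN bound, *jalG* is not transcribed.
So JalG is not produced.
With repressor FenT bound, *jovN* is not transcribed.
So JovN is not produced.
Fe²⁺ is absent, so TorN is inactive.
Required activator TorN is absent, so *jalZ* is not transcribed.
So JalZ is not produced.
Required activator JovN is absent, so *gorC* is not transcribed.
So GorC is not produced.
With no repressor bound, *elnS* is transcribed.
So ElnS is produced and active.
With repressor ElnS bound, *vorF* is not transcribed.

OFF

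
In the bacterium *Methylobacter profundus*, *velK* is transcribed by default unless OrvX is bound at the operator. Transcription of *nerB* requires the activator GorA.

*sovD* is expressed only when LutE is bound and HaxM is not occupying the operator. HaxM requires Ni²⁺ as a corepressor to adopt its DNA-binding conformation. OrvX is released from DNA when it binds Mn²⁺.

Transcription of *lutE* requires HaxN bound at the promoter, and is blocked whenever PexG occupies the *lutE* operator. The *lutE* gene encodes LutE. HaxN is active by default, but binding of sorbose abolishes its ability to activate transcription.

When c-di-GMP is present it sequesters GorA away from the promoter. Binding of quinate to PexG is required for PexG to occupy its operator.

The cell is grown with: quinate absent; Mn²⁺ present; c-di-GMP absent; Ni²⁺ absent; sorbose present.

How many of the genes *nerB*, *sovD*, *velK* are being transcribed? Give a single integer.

c-di-GMP is absent, so GorA is active.
No repressor is bound and GorA is active, so *nerB* is transcribed.
→ *nerB* is ON.
Quinate is absent, so PexG is inactive.
Sorbose is present, so HaxN is inactive.
Required activator HaxN is absent, so *lutE* is not transcribed.
So LutE is not produced.
Ni²⁺ is absent, so HaxM is inactive.
Required activator LutE is absent, so *sovD* is not transcribed.
→ *sovD* is OFF.
Mn²⁺ is present, so OrvX is inactive.
With no repressor bound, *velK* is transcribed.
→ *velK* is ON.
2 of the 3 genes are transcribed.

2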